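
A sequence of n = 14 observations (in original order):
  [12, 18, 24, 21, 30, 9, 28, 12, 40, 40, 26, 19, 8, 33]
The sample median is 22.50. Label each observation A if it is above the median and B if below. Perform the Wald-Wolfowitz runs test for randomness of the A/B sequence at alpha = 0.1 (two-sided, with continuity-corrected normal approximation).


Step 1: Compute median = 22.50; label A = above, B = below.
Labels in order: BBABABABAAABBA  (n_A = 7, n_B = 7)
Step 2: Count runs R = 10.
Step 3: Under H0 (random ordering), E[R] = 2*n_A*n_B/(n_A+n_B) + 1 = 2*7*7/14 + 1 = 8.0000.
        Var[R] = 2*n_A*n_B*(2*n_A*n_B - n_A - n_B) / ((n_A+n_B)^2 * (n_A+n_B-1)) = 8232/2548 = 3.2308.
        SD[R] = 1.7974.
Step 4: Continuity-corrected z = (R - 0.5 - E[R]) / SD[R] = (10 - 0.5 - 8.0000) / 1.7974 = 0.8345.
Step 5: Two-sided p-value via normal approximation = 2*(1 - Phi(|z|)) = 0.403986.
Step 6: alpha = 0.1. fail to reject H0.

R = 10, z = 0.8345, p = 0.403986, fail to reject H0.


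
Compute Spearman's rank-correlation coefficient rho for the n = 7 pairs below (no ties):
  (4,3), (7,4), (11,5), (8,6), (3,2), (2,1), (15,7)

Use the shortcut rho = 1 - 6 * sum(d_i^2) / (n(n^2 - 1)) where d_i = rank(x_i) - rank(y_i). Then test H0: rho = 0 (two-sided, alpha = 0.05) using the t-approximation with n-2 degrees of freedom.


Step 1: Rank x and y separately (midranks; no ties here).
rank(x): 4->3, 7->4, 11->6, 8->5, 3->2, 2->1, 15->7
rank(y): 3->3, 4->4, 5->5, 6->6, 2->2, 1->1, 7->7
Step 2: d_i = R_x(i) - R_y(i); compute d_i^2.
  (3-3)^2=0, (4-4)^2=0, (6-5)^2=1, (5-6)^2=1, (2-2)^2=0, (1-1)^2=0, (7-7)^2=0
sum(d^2) = 2.
Step 3: rho = 1 - 6*2 / (7*(7^2 - 1)) = 1 - 12/336 = 0.964286.
Step 4: Under H0, t = rho * sqrt((n-2)/(1-rho^2)) = 8.1408 ~ t(5).
Step 5: Two-sided p-value from the t-distribution with 5 df = 0.000454.
Step 6: alpha = 0.05. reject H0.

rho = 0.9643, p = 0.000454, reject H0 at alpha = 0.05.


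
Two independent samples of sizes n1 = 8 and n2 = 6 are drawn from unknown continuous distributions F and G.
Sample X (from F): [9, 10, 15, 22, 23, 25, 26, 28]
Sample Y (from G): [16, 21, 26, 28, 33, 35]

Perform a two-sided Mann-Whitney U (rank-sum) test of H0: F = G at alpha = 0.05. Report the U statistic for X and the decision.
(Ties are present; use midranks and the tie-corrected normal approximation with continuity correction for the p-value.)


Step 1: Combine and sort all 14 observations; assign midranks.
sorted (value, group): (9,X), (10,X), (15,X), (16,Y), (21,Y), (22,X), (23,X), (25,X), (26,X), (26,Y), (28,X), (28,Y), (33,Y), (35,Y)
ranks: 9->1, 10->2, 15->3, 16->4, 21->5, 22->6, 23->7, 25->8, 26->9.5, 26->9.5, 28->11.5, 28->11.5, 33->13, 35->14
Step 2: Rank sum for X: R1 = 1 + 2 + 3 + 6 + 7 + 8 + 9.5 + 11.5 = 48.
Step 3: U_X = R1 - n1(n1+1)/2 = 48 - 8*9/2 = 48 - 36 = 12.
       U_Y = n1*n2 - U_X = 48 - 12 = 36.
Step 4: Ties are present, so use the tie-corrected normal approximation (with continuity correction) for the p-value.
Step 5: p-value = 0.136773; compare to alpha = 0.05. fail to reject H0.

U_X = 12, p = 0.136773, fail to reject H0 at alpha = 0.05.


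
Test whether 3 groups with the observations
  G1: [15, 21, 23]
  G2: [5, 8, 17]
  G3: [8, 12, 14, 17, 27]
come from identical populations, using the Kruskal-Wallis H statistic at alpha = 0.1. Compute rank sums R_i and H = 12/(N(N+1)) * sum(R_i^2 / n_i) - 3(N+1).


Step 1: Combine all N = 11 observations and assign midranks.
sorted (value, group, rank): (5,G2,1), (8,G2,2.5), (8,G3,2.5), (12,G3,4), (14,G3,5), (15,G1,6), (17,G2,7.5), (17,G3,7.5), (21,G1,9), (23,G1,10), (27,G3,11)
Step 2: Sum ranks within each group.
R_1 = 25 (n_1 = 3)
R_2 = 11 (n_2 = 3)
R_3 = 30 (n_3 = 5)
Step 3: H = 12/(N(N+1)) * sum(R_i^2/n_i) - 3(N+1)
     = 12/(11*12) * (25^2/3 + 11^2/3 + 30^2/5) - 3*12
     = 0.090909 * 428.667 - 36
     = 2.969697.
Step 4: Ties present; correction factor C = 1 - 12/(11^3 - 11) = 0.990909. Corrected H = 2.969697 / 0.990909 = 2.996942.
Step 5: Under H0, H ~ chi^2(2); p-value = 0.223472.
Step 6: alpha = 0.1. fail to reject H0.

H = 2.9969, df = 2, p = 0.223472, fail to reject H0.


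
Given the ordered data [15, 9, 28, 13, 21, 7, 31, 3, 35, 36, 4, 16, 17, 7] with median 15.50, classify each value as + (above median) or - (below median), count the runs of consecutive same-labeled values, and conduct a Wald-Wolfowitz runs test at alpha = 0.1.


Step 1: Compute median = 15.50; label A = above, B = below.
Labels in order: BBABABABAABAAB  (n_A = 7, n_B = 7)
Step 2: Count runs R = 11.
Step 3: Under H0 (random ordering), E[R] = 2*n_A*n_B/(n_A+n_B) + 1 = 2*7*7/14 + 1 = 8.0000.
        Var[R] = 2*n_A*n_B*(2*n_A*n_B - n_A - n_B) / ((n_A+n_B)^2 * (n_A+n_B-1)) = 8232/2548 = 3.2308.
        SD[R] = 1.7974.
Step 4: Continuity-corrected z = (R - 0.5 - E[R]) / SD[R] = (11 - 0.5 - 8.0000) / 1.7974 = 1.3909.
Step 5: Two-sided p-value via normal approximation = 2*(1 - Phi(|z|)) = 0.164264.
Step 6: alpha = 0.1. fail to reject H0.

R = 11, z = 1.3909, p = 0.164264, fail to reject H0.


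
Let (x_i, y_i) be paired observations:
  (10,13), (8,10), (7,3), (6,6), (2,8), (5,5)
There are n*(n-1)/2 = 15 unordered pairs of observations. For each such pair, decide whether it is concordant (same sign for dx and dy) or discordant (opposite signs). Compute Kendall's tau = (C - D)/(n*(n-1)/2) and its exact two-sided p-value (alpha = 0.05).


Step 1: Enumerate the 15 unordered pairs (i,j) with i<j and classify each by sign(x_j-x_i) * sign(y_j-y_i).
  (1,2):dx=-2,dy=-3->C; (1,3):dx=-3,dy=-10->C; (1,4):dx=-4,dy=-7->C; (1,5):dx=-8,dy=-5->C
  (1,6):dx=-5,dy=-8->C; (2,3):dx=-1,dy=-7->C; (2,4):dx=-2,dy=-4->C; (2,5):dx=-6,dy=-2->C
  (2,6):dx=-3,dy=-5->C; (3,4):dx=-1,dy=+3->D; (3,5):dx=-5,dy=+5->D; (3,6):dx=-2,dy=+2->D
  (4,5):dx=-4,dy=+2->D; (4,6):dx=-1,dy=-1->C; (5,6):dx=+3,dy=-3->D
Step 2: C = 10, D = 5, total pairs = 15.
Step 3: tau = (C - D)/(n(n-1)/2) = (10 - 5)/15 = 0.333333.
Step 4: Exact two-sided p-value (enumerate n! = 720 permutations of y under H0): p = 0.469444.
Step 5: alpha = 0.05. fail to reject H0.

tau_b = 0.3333 (C=10, D=5), p = 0.469444, fail to reject H0.


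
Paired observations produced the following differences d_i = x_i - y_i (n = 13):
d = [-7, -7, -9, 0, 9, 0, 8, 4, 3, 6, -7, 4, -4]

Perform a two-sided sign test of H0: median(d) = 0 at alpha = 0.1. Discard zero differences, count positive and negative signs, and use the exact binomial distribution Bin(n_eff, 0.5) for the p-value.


Step 1: Discard zero differences. Original n = 13; n_eff = number of nonzero differences = 11.
Nonzero differences (with sign): -7, -7, -9, +9, +8, +4, +3, +6, -7, +4, -4
Step 2: Count signs: positive = 6, negative = 5.
Step 3: Under H0: P(positive) = 0.5, so the number of positives S ~ Bin(11, 0.5).
Step 4: Two-sided exact p-value = sum of Bin(11,0.5) probabilities at or below the observed probability = 1.000000.
Step 5: alpha = 0.1. fail to reject H0.

n_eff = 11, pos = 6, neg = 5, p = 1.000000, fail to reject H0.


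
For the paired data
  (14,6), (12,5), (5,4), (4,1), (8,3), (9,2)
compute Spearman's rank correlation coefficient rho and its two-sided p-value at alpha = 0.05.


Step 1: Rank x and y separately (midranks; no ties here).
rank(x): 14->6, 12->5, 5->2, 4->1, 8->3, 9->4
rank(y): 6->6, 5->5, 4->4, 1->1, 3->3, 2->2
Step 2: d_i = R_x(i) - R_y(i); compute d_i^2.
  (6-6)^2=0, (5-5)^2=0, (2-4)^2=4, (1-1)^2=0, (3-3)^2=0, (4-2)^2=4
sum(d^2) = 8.
Step 3: rho = 1 - 6*8 / (6*(6^2 - 1)) = 1 - 48/210 = 0.771429.
Step 4: Under H0, t = rho * sqrt((n-2)/(1-rho^2)) = 2.4247 ~ t(4).
Step 5: Two-sided p-value from the t-distribution with 4 df = 0.072397.
Step 6: alpha = 0.05. fail to reject H0.

rho = 0.7714, p = 0.072397, fail to reject H0 at alpha = 0.05.


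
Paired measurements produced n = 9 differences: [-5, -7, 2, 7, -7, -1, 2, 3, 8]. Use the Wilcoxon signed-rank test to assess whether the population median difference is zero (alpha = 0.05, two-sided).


Step 1: Drop any zero differences (none here) and take |d_i|.
|d| = [5, 7, 2, 7, 7, 1, 2, 3, 8]
Step 2: Midrank |d_i| (ties get averaged ranks).
ranks: |5|->5, |7|->7, |2|->2.5, |7|->7, |7|->7, |1|->1, |2|->2.5, |3|->4, |8|->9
Step 3: Attach original signs; sum ranks with positive sign and with negative sign.
W+ = 2.5 + 7 + 2.5 + 4 + 9 = 25
W- = 5 + 7 + 7 + 1 = 20
(Check: W+ + W- = 45 should equal n(n+1)/2 = 45.)
Step 4: Test statistic W = min(W+, W-) = 20.
Step 5: Ties in |d|, so use the tie-corrected normal approximation.
        E[W] = n(n+1)/4 = 9*10/4 = 22.5.
        Tie groups: |d|=2 (t=2), |d|=7 (t=3); sum(t^3 - t) = 30.
        Var[W] = n(n+1)(2n+1)/24 - sum(t^3-t)/48 = 1710/24 - 30/48 = 70.625.
        z = (W - E[W]) / sqrt(Var[W]) = (20 - 22.5) / 8.4039 = -0.2975.
        Two-sided p = 2*Phi(z) = 0.766099.
Step 6: alpha = 0.05. fail to reject H0.

W+ = 25, W- = 20, W = min = 20, p = 0.766099, fail to reject H0.


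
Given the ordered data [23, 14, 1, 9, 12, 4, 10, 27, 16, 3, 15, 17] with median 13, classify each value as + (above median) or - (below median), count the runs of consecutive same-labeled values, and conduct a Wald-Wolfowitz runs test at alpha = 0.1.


Step 1: Compute median = 13; label A = above, B = below.
Labels in order: AABBBBBAABAA  (n_A = 6, n_B = 6)
Step 2: Count runs R = 5.
Step 3: Under H0 (random ordering), E[R] = 2*n_A*n_B/(n_A+n_B) + 1 = 2*6*6/12 + 1 = 7.0000.
        Var[R] = 2*n_A*n_B*(2*n_A*n_B - n_A - n_B) / ((n_A+n_B)^2 * (n_A+n_B-1)) = 4320/1584 = 2.7273.
        SD[R] = 1.6514.
Step 4: Continuity-corrected z = (R + 0.5 - E[R]) / SD[R] = (5 + 0.5 - 7.0000) / 1.6514 = -0.9083.
Step 5: Two-sided p-value via normal approximation = 2*(1 - Phi(|z|)) = 0.363722.
Step 6: alpha = 0.1. fail to reject H0.

R = 5, z = -0.9083, p = 0.363722, fail to reject H0.


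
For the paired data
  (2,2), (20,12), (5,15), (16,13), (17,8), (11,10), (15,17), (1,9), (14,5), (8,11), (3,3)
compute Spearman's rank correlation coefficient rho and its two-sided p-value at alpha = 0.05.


Step 1: Rank x and y separately (midranks; no ties here).
rank(x): 2->2, 20->11, 5->4, 16->9, 17->10, 11->6, 15->8, 1->1, 14->7, 8->5, 3->3
rank(y): 2->1, 12->8, 15->10, 13->9, 8->4, 10->6, 17->11, 9->5, 5->3, 11->7, 3->2
Step 2: d_i = R_x(i) - R_y(i); compute d_i^2.
  (2-1)^2=1, (11-8)^2=9, (4-10)^2=36, (9-9)^2=0, (10-4)^2=36, (6-6)^2=0, (8-11)^2=9, (1-5)^2=16, (7-3)^2=16, (5-7)^2=4, (3-2)^2=1
sum(d^2) = 128.
Step 3: rho = 1 - 6*128 / (11*(11^2 - 1)) = 1 - 768/1320 = 0.418182.
Step 4: Under H0, t = rho * sqrt((n-2)/(1-rho^2)) = 1.3811 ~ t(9).
Step 5: Two-sided p-value from the t-distribution with 9 df = 0.200570.
Step 6: alpha = 0.05. fail to reject H0.

rho = 0.4182, p = 0.200570, fail to reject H0 at alpha = 0.05.


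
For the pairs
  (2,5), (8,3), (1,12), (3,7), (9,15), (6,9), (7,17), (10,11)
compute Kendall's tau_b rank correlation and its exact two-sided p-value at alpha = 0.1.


Step 1: Enumerate the 28 unordered pairs (i,j) with i<j and classify each by sign(x_j-x_i) * sign(y_j-y_i).
  (1,2):dx=+6,dy=-2->D; (1,3):dx=-1,dy=+7->D; (1,4):dx=+1,dy=+2->C; (1,5):dx=+7,dy=+10->C
  (1,6):dx=+4,dy=+4->C; (1,7):dx=+5,dy=+12->C; (1,8):dx=+8,dy=+6->C; (2,3):dx=-7,dy=+9->D
  (2,4):dx=-5,dy=+4->D; (2,5):dx=+1,dy=+12->C; (2,6):dx=-2,dy=+6->D; (2,7):dx=-1,dy=+14->D
  (2,8):dx=+2,dy=+8->C; (3,4):dx=+2,dy=-5->D; (3,5):dx=+8,dy=+3->C; (3,6):dx=+5,dy=-3->D
  (3,7):dx=+6,dy=+5->C; (3,8):dx=+9,dy=-1->D; (4,5):dx=+6,dy=+8->C; (4,6):dx=+3,dy=+2->C
  (4,7):dx=+4,dy=+10->C; (4,8):dx=+7,dy=+4->C; (5,6):dx=-3,dy=-6->C; (5,7):dx=-2,dy=+2->D
  (5,8):dx=+1,dy=-4->D; (6,7):dx=+1,dy=+8->C; (6,8):dx=+4,dy=+2->C; (7,8):dx=+3,dy=-6->D
Step 2: C = 16, D = 12, total pairs = 28.
Step 3: tau = (C - D)/(n(n-1)/2) = (16 - 12)/28 = 0.142857.
Step 4: Exact two-sided p-value (enumerate n! = 40320 permutations of y under H0): p = 0.719544.
Step 5: alpha = 0.1. fail to reject H0.

tau_b = 0.1429 (C=16, D=12), p = 0.719544, fail to reject H0.


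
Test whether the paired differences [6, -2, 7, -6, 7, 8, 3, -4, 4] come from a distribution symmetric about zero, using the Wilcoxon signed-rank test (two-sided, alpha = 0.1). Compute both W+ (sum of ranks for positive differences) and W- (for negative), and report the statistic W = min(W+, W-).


Step 1: Drop any zero differences (none here) and take |d_i|.
|d| = [6, 2, 7, 6, 7, 8, 3, 4, 4]
Step 2: Midrank |d_i| (ties get averaged ranks).
ranks: |6|->5.5, |2|->1, |7|->7.5, |6|->5.5, |7|->7.5, |8|->9, |3|->2, |4|->3.5, |4|->3.5
Step 3: Attach original signs; sum ranks with positive sign and with negative sign.
W+ = 5.5 + 7.5 + 7.5 + 9 + 2 + 3.5 = 35
W- = 1 + 5.5 + 3.5 = 10
(Check: W+ + W- = 45 should equal n(n+1)/2 = 45.)
Step 4: Test statistic W = min(W+, W-) = 10.
Step 5: Ties in |d|, so use the tie-corrected normal approximation.
        E[W] = n(n+1)/4 = 9*10/4 = 22.5.
        Tie groups: |d|=4 (t=2), |d|=6 (t=2), |d|=7 (t=2); sum(t^3 - t) = 18.
        Var[W] = n(n+1)(2n+1)/24 - sum(t^3-t)/48 = 1710/24 - 18/48 = 70.875.
        z = (W - E[W]) / sqrt(Var[W]) = (10 - 22.5) / 8.4187 = -1.4848.
        Two-sided p = 2*Phi(z) = 0.137601.
Step 6: alpha = 0.1. fail to reject H0.

W+ = 35, W- = 10, W = min = 10, p = 0.137601, fail to reject H0.


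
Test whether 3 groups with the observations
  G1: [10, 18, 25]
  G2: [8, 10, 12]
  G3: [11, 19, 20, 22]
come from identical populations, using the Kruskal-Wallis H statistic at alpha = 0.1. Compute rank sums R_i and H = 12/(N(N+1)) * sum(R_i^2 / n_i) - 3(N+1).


Step 1: Combine all N = 10 observations and assign midranks.
sorted (value, group, rank): (8,G2,1), (10,G1,2.5), (10,G2,2.5), (11,G3,4), (12,G2,5), (18,G1,6), (19,G3,7), (20,G3,8), (22,G3,9), (25,G1,10)
Step 2: Sum ranks within each group.
R_1 = 18.5 (n_1 = 3)
R_2 = 8.5 (n_2 = 3)
R_3 = 28 (n_3 = 4)
Step 3: H = 12/(N(N+1)) * sum(R_i^2/n_i) - 3(N+1)
     = 12/(10*11) * (18.5^2/3 + 8.5^2/3 + 28^2/4) - 3*11
     = 0.109091 * 334.167 - 33
     = 3.454545.
Step 4: Ties present; correction factor C = 1 - 6/(10^3 - 10) = 0.993939. Corrected H = 3.454545 / 0.993939 = 3.475610.
Step 5: Under H0, H ~ chi^2(2); p-value = 0.175906.
Step 6: alpha = 0.1. fail to reject H0.

H = 3.4756, df = 2, p = 0.175906, fail to reject H0.


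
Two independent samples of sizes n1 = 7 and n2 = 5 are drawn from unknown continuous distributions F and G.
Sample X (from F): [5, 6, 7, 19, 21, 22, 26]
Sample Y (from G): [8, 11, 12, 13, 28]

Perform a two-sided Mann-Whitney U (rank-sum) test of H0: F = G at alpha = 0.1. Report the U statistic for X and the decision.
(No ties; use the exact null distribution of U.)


Step 1: Combine and sort all 12 observations; assign midranks.
sorted (value, group): (5,X), (6,X), (7,X), (8,Y), (11,Y), (12,Y), (13,Y), (19,X), (21,X), (22,X), (26,X), (28,Y)
ranks: 5->1, 6->2, 7->3, 8->4, 11->5, 12->6, 13->7, 19->8, 21->9, 22->10, 26->11, 28->12
Step 2: Rank sum for X: R1 = 1 + 2 + 3 + 8 + 9 + 10 + 11 = 44.
Step 3: U_X = R1 - n1(n1+1)/2 = 44 - 7*8/2 = 44 - 28 = 16.
       U_Y = n1*n2 - U_X = 35 - 16 = 19.
Step 4: No ties, so the exact null distribution of U (based on enumerating the C(12,7) = 792 equally likely rank assignments) gives the two-sided p-value.
Step 5: p-value = 0.876263; compare to alpha = 0.1. fail to reject H0.

U_X = 16, p = 0.876263, fail to reject H0 at alpha = 0.1.


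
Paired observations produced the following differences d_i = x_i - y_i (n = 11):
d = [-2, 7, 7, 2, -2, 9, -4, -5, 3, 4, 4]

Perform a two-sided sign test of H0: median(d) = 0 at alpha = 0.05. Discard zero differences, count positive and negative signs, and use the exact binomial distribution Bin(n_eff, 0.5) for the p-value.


Step 1: Discard zero differences. Original n = 11; n_eff = number of nonzero differences = 11.
Nonzero differences (with sign): -2, +7, +7, +2, -2, +9, -4, -5, +3, +4, +4
Step 2: Count signs: positive = 7, negative = 4.
Step 3: Under H0: P(positive) = 0.5, so the number of positives S ~ Bin(11, 0.5).
Step 4: Two-sided exact p-value = sum of Bin(11,0.5) probabilities at or below the observed probability = 0.548828.
Step 5: alpha = 0.05. fail to reject H0.

n_eff = 11, pos = 7, neg = 4, p = 0.548828, fail to reject H0.


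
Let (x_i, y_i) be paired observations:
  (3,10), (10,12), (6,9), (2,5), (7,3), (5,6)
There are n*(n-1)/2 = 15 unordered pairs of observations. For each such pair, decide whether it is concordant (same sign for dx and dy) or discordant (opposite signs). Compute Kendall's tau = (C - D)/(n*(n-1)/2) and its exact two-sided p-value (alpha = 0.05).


Step 1: Enumerate the 15 unordered pairs (i,j) with i<j and classify each by sign(x_j-x_i) * sign(y_j-y_i).
  (1,2):dx=+7,dy=+2->C; (1,3):dx=+3,dy=-1->D; (1,4):dx=-1,dy=-5->C; (1,5):dx=+4,dy=-7->D
  (1,6):dx=+2,dy=-4->D; (2,3):dx=-4,dy=-3->C; (2,4):dx=-8,dy=-7->C; (2,5):dx=-3,dy=-9->C
  (2,6):dx=-5,dy=-6->C; (3,4):dx=-4,dy=-4->C; (3,5):dx=+1,dy=-6->D; (3,6):dx=-1,dy=-3->C
  (4,5):dx=+5,dy=-2->D; (4,6):dx=+3,dy=+1->C; (5,6):dx=-2,dy=+3->D
Step 2: C = 9, D = 6, total pairs = 15.
Step 3: tau = (C - D)/(n(n-1)/2) = (9 - 6)/15 = 0.200000.
Step 4: Exact two-sided p-value (enumerate n! = 720 permutations of y under H0): p = 0.719444.
Step 5: alpha = 0.05. fail to reject H0.

tau_b = 0.2000 (C=9, D=6), p = 0.719444, fail to reject H0.


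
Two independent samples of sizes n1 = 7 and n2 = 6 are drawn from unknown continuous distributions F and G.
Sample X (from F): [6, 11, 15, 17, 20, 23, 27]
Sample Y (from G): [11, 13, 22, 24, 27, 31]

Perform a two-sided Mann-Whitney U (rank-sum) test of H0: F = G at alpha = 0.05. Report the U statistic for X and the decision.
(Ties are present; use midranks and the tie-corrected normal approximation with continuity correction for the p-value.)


Step 1: Combine and sort all 13 observations; assign midranks.
sorted (value, group): (6,X), (11,X), (11,Y), (13,Y), (15,X), (17,X), (20,X), (22,Y), (23,X), (24,Y), (27,X), (27,Y), (31,Y)
ranks: 6->1, 11->2.5, 11->2.5, 13->4, 15->5, 17->6, 20->7, 22->8, 23->9, 24->10, 27->11.5, 27->11.5, 31->13
Step 2: Rank sum for X: R1 = 1 + 2.5 + 5 + 6 + 7 + 9 + 11.5 = 42.
Step 3: U_X = R1 - n1(n1+1)/2 = 42 - 7*8/2 = 42 - 28 = 14.
       U_Y = n1*n2 - U_X = 42 - 14 = 28.
Step 4: Ties are present, so use the tie-corrected normal approximation (with continuity correction) for the p-value.
Step 5: p-value = 0.351785; compare to alpha = 0.05. fail to reject H0.

U_X = 14, p = 0.351785, fail to reject H0 at alpha = 0.05.


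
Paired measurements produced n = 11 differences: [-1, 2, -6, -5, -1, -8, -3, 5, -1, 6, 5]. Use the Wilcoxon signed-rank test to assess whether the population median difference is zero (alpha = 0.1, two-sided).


Step 1: Drop any zero differences (none here) and take |d_i|.
|d| = [1, 2, 6, 5, 1, 8, 3, 5, 1, 6, 5]
Step 2: Midrank |d_i| (ties get averaged ranks).
ranks: |1|->2, |2|->4, |6|->9.5, |5|->7, |1|->2, |8|->11, |3|->5, |5|->7, |1|->2, |6|->9.5, |5|->7
Step 3: Attach original signs; sum ranks with positive sign and with negative sign.
W+ = 4 + 7 + 9.5 + 7 = 27.5
W- = 2 + 9.5 + 7 + 2 + 11 + 5 + 2 = 38.5
(Check: W+ + W- = 66 should equal n(n+1)/2 = 66.)
Step 4: Test statistic W = min(W+, W-) = 27.5.
Step 5: Ties in |d|, so use the tie-corrected normal approximation.
        E[W] = n(n+1)/4 = 11*12/4 = 33.
        Tie groups: |d|=1 (t=3), |d|=5 (t=3), |d|=6 (t=2); sum(t^3 - t) = 54.
        Var[W] = n(n+1)(2n+1)/24 - sum(t^3-t)/48 = 3036/24 - 54/48 = 125.375.
        z = (W - E[W]) / sqrt(Var[W]) = (27.5 - 33) / 11.1971 = -0.4912.
        Two-sided p = 2*Phi(z) = 0.623286.
Step 6: alpha = 0.1. fail to reject H0.

W+ = 27.5, W- = 38.5, W = min = 27.5, p = 0.623286, fail to reject H0.


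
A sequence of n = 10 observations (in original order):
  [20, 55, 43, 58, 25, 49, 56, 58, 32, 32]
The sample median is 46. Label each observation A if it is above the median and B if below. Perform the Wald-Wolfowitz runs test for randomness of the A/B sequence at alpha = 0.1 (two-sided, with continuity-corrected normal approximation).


Step 1: Compute median = 46; label A = above, B = below.
Labels in order: BABABAAABB  (n_A = 5, n_B = 5)
Step 2: Count runs R = 7.
Step 3: Under H0 (random ordering), E[R] = 2*n_A*n_B/(n_A+n_B) + 1 = 2*5*5/10 + 1 = 6.0000.
        Var[R] = 2*n_A*n_B*(2*n_A*n_B - n_A - n_B) / ((n_A+n_B)^2 * (n_A+n_B-1)) = 2000/900 = 2.2222.
        SD[R] = 1.4907.
Step 4: Continuity-corrected z = (R - 0.5 - E[R]) / SD[R] = (7 - 0.5 - 6.0000) / 1.4907 = 0.3354.
Step 5: Two-sided p-value via normal approximation = 2*(1 - Phi(|z|)) = 0.737316.
Step 6: alpha = 0.1. fail to reject H0.

R = 7, z = 0.3354, p = 0.737316, fail to reject H0.


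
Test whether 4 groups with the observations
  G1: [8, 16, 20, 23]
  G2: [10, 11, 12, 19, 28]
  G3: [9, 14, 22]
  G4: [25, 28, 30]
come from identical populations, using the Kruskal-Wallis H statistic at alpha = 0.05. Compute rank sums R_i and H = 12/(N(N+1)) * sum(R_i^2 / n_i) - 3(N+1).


Step 1: Combine all N = 15 observations and assign midranks.
sorted (value, group, rank): (8,G1,1), (9,G3,2), (10,G2,3), (11,G2,4), (12,G2,5), (14,G3,6), (16,G1,7), (19,G2,8), (20,G1,9), (22,G3,10), (23,G1,11), (25,G4,12), (28,G2,13.5), (28,G4,13.5), (30,G4,15)
Step 2: Sum ranks within each group.
R_1 = 28 (n_1 = 4)
R_2 = 33.5 (n_2 = 5)
R_3 = 18 (n_3 = 3)
R_4 = 40.5 (n_4 = 3)
Step 3: H = 12/(N(N+1)) * sum(R_i^2/n_i) - 3(N+1)
     = 12/(15*16) * (28^2/4 + 33.5^2/5 + 18^2/3 + 40.5^2/3) - 3*16
     = 0.050000 * 1075.2 - 48
     = 5.760000.
Step 4: Ties present; correction factor C = 1 - 6/(15^3 - 15) = 0.998214. Corrected H = 5.760000 / 0.998214 = 5.770304.
Step 5: Under H0, H ~ chi^2(3); p-value = 0.123336.
Step 6: alpha = 0.05. fail to reject H0.

H = 5.7703, df = 3, p = 0.123336, fail to reject H0.


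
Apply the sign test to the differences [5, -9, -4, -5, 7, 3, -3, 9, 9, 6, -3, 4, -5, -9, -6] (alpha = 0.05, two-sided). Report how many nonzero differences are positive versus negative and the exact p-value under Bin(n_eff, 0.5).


Step 1: Discard zero differences. Original n = 15; n_eff = number of nonzero differences = 15.
Nonzero differences (with sign): +5, -9, -4, -5, +7, +3, -3, +9, +9, +6, -3, +4, -5, -9, -6
Step 2: Count signs: positive = 7, negative = 8.
Step 3: Under H0: P(positive) = 0.5, so the number of positives S ~ Bin(15, 0.5).
Step 4: Two-sided exact p-value = sum of Bin(15,0.5) probabilities at or below the observed probability = 1.000000.
Step 5: alpha = 0.05. fail to reject H0.

n_eff = 15, pos = 7, neg = 8, p = 1.000000, fail to reject H0.


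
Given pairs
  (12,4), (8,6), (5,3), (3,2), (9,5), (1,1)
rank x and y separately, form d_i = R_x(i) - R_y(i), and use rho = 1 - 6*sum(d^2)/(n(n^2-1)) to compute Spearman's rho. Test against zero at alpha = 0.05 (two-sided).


Step 1: Rank x and y separately (midranks; no ties here).
rank(x): 12->6, 8->4, 5->3, 3->2, 9->5, 1->1
rank(y): 4->4, 6->6, 3->3, 2->2, 5->5, 1->1
Step 2: d_i = R_x(i) - R_y(i); compute d_i^2.
  (6-4)^2=4, (4-6)^2=4, (3-3)^2=0, (2-2)^2=0, (5-5)^2=0, (1-1)^2=0
sum(d^2) = 8.
Step 3: rho = 1 - 6*8 / (6*(6^2 - 1)) = 1 - 48/210 = 0.771429.
Step 4: Under H0, t = rho * sqrt((n-2)/(1-rho^2)) = 2.4247 ~ t(4).
Step 5: Two-sided p-value from the t-distribution with 4 df = 0.072397.
Step 6: alpha = 0.05. fail to reject H0.

rho = 0.7714, p = 0.072397, fail to reject H0 at alpha = 0.05.


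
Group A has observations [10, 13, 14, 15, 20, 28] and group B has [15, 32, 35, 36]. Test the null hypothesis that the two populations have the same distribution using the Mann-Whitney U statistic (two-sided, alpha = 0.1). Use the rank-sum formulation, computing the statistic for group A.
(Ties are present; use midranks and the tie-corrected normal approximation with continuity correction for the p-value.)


Step 1: Combine and sort all 10 observations; assign midranks.
sorted (value, group): (10,X), (13,X), (14,X), (15,X), (15,Y), (20,X), (28,X), (32,Y), (35,Y), (36,Y)
ranks: 10->1, 13->2, 14->3, 15->4.5, 15->4.5, 20->6, 28->7, 32->8, 35->9, 36->10
Step 2: Rank sum for X: R1 = 1 + 2 + 3 + 4.5 + 6 + 7 = 23.5.
Step 3: U_X = R1 - n1(n1+1)/2 = 23.5 - 6*7/2 = 23.5 - 21 = 2.5.
       U_Y = n1*n2 - U_X = 24 - 2.5 = 21.5.
Step 4: Ties are present, so use the tie-corrected normal approximation (with continuity correction) for the p-value.
Step 5: p-value = 0.054273; compare to alpha = 0.1. reject H0.

U_X = 2.5, p = 0.054273, reject H0 at alpha = 0.1.


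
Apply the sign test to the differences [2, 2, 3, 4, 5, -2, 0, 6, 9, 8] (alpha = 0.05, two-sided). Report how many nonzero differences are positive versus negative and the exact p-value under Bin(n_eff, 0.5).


Step 1: Discard zero differences. Original n = 10; n_eff = number of nonzero differences = 9.
Nonzero differences (with sign): +2, +2, +3, +4, +5, -2, +6, +9, +8
Step 2: Count signs: positive = 8, negative = 1.
Step 3: Under H0: P(positive) = 0.5, so the number of positives S ~ Bin(9, 0.5).
Step 4: Two-sided exact p-value = sum of Bin(9,0.5) probabilities at or below the observed probability = 0.039062.
Step 5: alpha = 0.05. reject H0.

n_eff = 9, pos = 8, neg = 1, p = 0.039062, reject H0.


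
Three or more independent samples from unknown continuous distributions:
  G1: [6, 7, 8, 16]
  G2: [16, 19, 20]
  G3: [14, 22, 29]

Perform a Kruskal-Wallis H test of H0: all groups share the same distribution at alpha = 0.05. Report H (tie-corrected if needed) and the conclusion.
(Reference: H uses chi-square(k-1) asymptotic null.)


Step 1: Combine all N = 10 observations and assign midranks.
sorted (value, group, rank): (6,G1,1), (7,G1,2), (8,G1,3), (14,G3,4), (16,G1,5.5), (16,G2,5.5), (19,G2,7), (20,G2,8), (22,G3,9), (29,G3,10)
Step 2: Sum ranks within each group.
R_1 = 11.5 (n_1 = 4)
R_2 = 20.5 (n_2 = 3)
R_3 = 23 (n_3 = 3)
Step 3: H = 12/(N(N+1)) * sum(R_i^2/n_i) - 3(N+1)
     = 12/(10*11) * (11.5^2/4 + 20.5^2/3 + 23^2/3) - 3*11
     = 0.109091 * 349.479 - 33
     = 5.125000.
Step 4: Ties present; correction factor C = 1 - 6/(10^3 - 10) = 0.993939. Corrected H = 5.125000 / 0.993939 = 5.156250.
Step 5: Under H0, H ~ chi^2(2); p-value = 0.075916.
Step 6: alpha = 0.05. fail to reject H0.

H = 5.1562, df = 2, p = 0.075916, fail to reject H0.


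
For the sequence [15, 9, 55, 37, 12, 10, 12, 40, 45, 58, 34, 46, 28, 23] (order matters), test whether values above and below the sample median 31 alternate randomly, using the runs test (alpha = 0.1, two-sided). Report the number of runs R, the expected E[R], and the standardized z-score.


Step 1: Compute median = 31; label A = above, B = below.
Labels in order: BBAABBBAAAAABB  (n_A = 7, n_B = 7)
Step 2: Count runs R = 5.
Step 3: Under H0 (random ordering), E[R] = 2*n_A*n_B/(n_A+n_B) + 1 = 2*7*7/14 + 1 = 8.0000.
        Var[R] = 2*n_A*n_B*(2*n_A*n_B - n_A - n_B) / ((n_A+n_B)^2 * (n_A+n_B-1)) = 8232/2548 = 3.2308.
        SD[R] = 1.7974.
Step 4: Continuity-corrected z = (R + 0.5 - E[R]) / SD[R] = (5 + 0.5 - 8.0000) / 1.7974 = -1.3909.
Step 5: Two-sided p-value via normal approximation = 2*(1 - Phi(|z|)) = 0.164264.
Step 6: alpha = 0.1. fail to reject H0.

R = 5, z = -1.3909, p = 0.164264, fail to reject H0.


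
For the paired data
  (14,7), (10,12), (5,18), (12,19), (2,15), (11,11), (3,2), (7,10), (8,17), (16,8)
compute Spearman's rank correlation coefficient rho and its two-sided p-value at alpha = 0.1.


Step 1: Rank x and y separately (midranks; no ties here).
rank(x): 14->9, 10->6, 5->3, 12->8, 2->1, 11->7, 3->2, 7->4, 8->5, 16->10
rank(y): 7->2, 12->6, 18->9, 19->10, 15->7, 11->5, 2->1, 10->4, 17->8, 8->3
Step 2: d_i = R_x(i) - R_y(i); compute d_i^2.
  (9-2)^2=49, (6-6)^2=0, (3-9)^2=36, (8-10)^2=4, (1-7)^2=36, (7-5)^2=4, (2-1)^2=1, (4-4)^2=0, (5-8)^2=9, (10-3)^2=49
sum(d^2) = 188.
Step 3: rho = 1 - 6*188 / (10*(10^2 - 1)) = 1 - 1128/990 = -0.139394.
Step 4: Under H0, t = rho * sqrt((n-2)/(1-rho^2)) = -0.3982 ~ t(8).
Step 5: Two-sided p-value from the t-distribution with 8 df = 0.700932.
Step 6: alpha = 0.1. fail to reject H0.

rho = -0.1394, p = 0.700932, fail to reject H0 at alpha = 0.1.


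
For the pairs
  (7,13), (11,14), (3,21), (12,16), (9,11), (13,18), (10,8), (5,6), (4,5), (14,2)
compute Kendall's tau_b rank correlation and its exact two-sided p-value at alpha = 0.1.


Step 1: Enumerate the 45 unordered pairs (i,j) with i<j and classify each by sign(x_j-x_i) * sign(y_j-y_i).
  (1,2):dx=+4,dy=+1->C; (1,3):dx=-4,dy=+8->D; (1,4):dx=+5,dy=+3->C; (1,5):dx=+2,dy=-2->D
  (1,6):dx=+6,dy=+5->C; (1,7):dx=+3,dy=-5->D; (1,8):dx=-2,dy=-7->C; (1,9):dx=-3,dy=-8->C
  (1,10):dx=+7,dy=-11->D; (2,3):dx=-8,dy=+7->D; (2,4):dx=+1,dy=+2->C; (2,5):dx=-2,dy=-3->C
  (2,6):dx=+2,dy=+4->C; (2,7):dx=-1,dy=-6->C; (2,8):dx=-6,dy=-8->C; (2,9):dx=-7,dy=-9->C
  (2,10):dx=+3,dy=-12->D; (3,4):dx=+9,dy=-5->D; (3,5):dx=+6,dy=-10->D; (3,6):dx=+10,dy=-3->D
  (3,7):dx=+7,dy=-13->D; (3,8):dx=+2,dy=-15->D; (3,9):dx=+1,dy=-16->D; (3,10):dx=+11,dy=-19->D
  (4,5):dx=-3,dy=-5->C; (4,6):dx=+1,dy=+2->C; (4,7):dx=-2,dy=-8->C; (4,8):dx=-7,dy=-10->C
  (4,9):dx=-8,dy=-11->C; (4,10):dx=+2,dy=-14->D; (5,6):dx=+4,dy=+7->C; (5,7):dx=+1,dy=-3->D
  (5,8):dx=-4,dy=-5->C; (5,9):dx=-5,dy=-6->C; (5,10):dx=+5,dy=-9->D; (6,7):dx=-3,dy=-10->C
  (6,8):dx=-8,dy=-12->C; (6,9):dx=-9,dy=-13->C; (6,10):dx=+1,dy=-16->D; (7,8):dx=-5,dy=-2->C
  (7,9):dx=-6,dy=-3->C; (7,10):dx=+4,dy=-6->D; (8,9):dx=-1,dy=-1->C; (8,10):dx=+9,dy=-4->D
  (9,10):dx=+10,dy=-3->D
Step 2: C = 25, D = 20, total pairs = 45.
Step 3: tau = (C - D)/(n(n-1)/2) = (25 - 20)/45 = 0.111111.
Step 4: Exact two-sided p-value (enumerate n! = 3628800 permutations of y under H0): p = 0.727490.
Step 5: alpha = 0.1. fail to reject H0.

tau_b = 0.1111 (C=25, D=20), p = 0.727490, fail to reject H0.


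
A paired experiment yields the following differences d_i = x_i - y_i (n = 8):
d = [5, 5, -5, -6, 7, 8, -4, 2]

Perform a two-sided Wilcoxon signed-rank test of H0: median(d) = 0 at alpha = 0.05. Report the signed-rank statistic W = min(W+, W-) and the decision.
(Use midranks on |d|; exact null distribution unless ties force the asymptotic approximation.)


Step 1: Drop any zero differences (none here) and take |d_i|.
|d| = [5, 5, 5, 6, 7, 8, 4, 2]
Step 2: Midrank |d_i| (ties get averaged ranks).
ranks: |5|->4, |5|->4, |5|->4, |6|->6, |7|->7, |8|->8, |4|->2, |2|->1
Step 3: Attach original signs; sum ranks with positive sign and with negative sign.
W+ = 4 + 4 + 7 + 8 + 1 = 24
W- = 4 + 6 + 2 = 12
(Check: W+ + W- = 36 should equal n(n+1)/2 = 36.)
Step 4: Test statistic W = min(W+, W-) = 12.
Step 5: Ties in |d|, so use the tie-corrected normal approximation.
        E[W] = n(n+1)/4 = 8*9/4 = 18.
        Tie groups: |d|=5 (t=3); sum(t^3 - t) = 24.
        Var[W] = n(n+1)(2n+1)/24 - sum(t^3-t)/48 = 1224/24 - 24/48 = 50.5.
        z = (W - E[W]) / sqrt(Var[W]) = (12 - 18) / 7.1063 = -0.8443.
        Two-sided p = 2*Phi(z) = 0.398492.
Step 6: alpha = 0.05. fail to reject H0.

W+ = 24, W- = 12, W = min = 12, p = 0.398492, fail to reject H0.


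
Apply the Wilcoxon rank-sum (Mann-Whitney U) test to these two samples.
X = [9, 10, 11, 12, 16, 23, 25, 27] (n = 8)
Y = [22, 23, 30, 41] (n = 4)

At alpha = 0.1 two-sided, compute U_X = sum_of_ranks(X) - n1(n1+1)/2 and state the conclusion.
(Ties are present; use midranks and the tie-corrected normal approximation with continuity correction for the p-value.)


Step 1: Combine and sort all 12 observations; assign midranks.
sorted (value, group): (9,X), (10,X), (11,X), (12,X), (16,X), (22,Y), (23,X), (23,Y), (25,X), (27,X), (30,Y), (41,Y)
ranks: 9->1, 10->2, 11->3, 12->4, 16->5, 22->6, 23->7.5, 23->7.5, 25->9, 27->10, 30->11, 41->12
Step 2: Rank sum for X: R1 = 1 + 2 + 3 + 4 + 5 + 7.5 + 9 + 10 = 41.5.
Step 3: U_X = R1 - n1(n1+1)/2 = 41.5 - 8*9/2 = 41.5 - 36 = 5.5.
       U_Y = n1*n2 - U_X = 32 - 5.5 = 26.5.
Step 4: Ties are present, so use the tie-corrected normal approximation (with continuity correction) for the p-value.
Step 5: p-value = 0.088869; compare to alpha = 0.1. reject H0.

U_X = 5.5, p = 0.088869, reject H0 at alpha = 0.1.


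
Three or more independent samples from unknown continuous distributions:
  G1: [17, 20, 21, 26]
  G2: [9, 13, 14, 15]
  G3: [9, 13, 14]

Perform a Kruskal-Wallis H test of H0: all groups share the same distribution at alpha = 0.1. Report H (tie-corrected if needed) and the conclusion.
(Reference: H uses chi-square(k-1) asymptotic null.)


Step 1: Combine all N = 11 observations and assign midranks.
sorted (value, group, rank): (9,G2,1.5), (9,G3,1.5), (13,G2,3.5), (13,G3,3.5), (14,G2,5.5), (14,G3,5.5), (15,G2,7), (17,G1,8), (20,G1,9), (21,G1,10), (26,G1,11)
Step 2: Sum ranks within each group.
R_1 = 38 (n_1 = 4)
R_2 = 17.5 (n_2 = 4)
R_3 = 10.5 (n_3 = 3)
Step 3: H = 12/(N(N+1)) * sum(R_i^2/n_i) - 3(N+1)
     = 12/(11*12) * (38^2/4 + 17.5^2/4 + 10.5^2/3) - 3*12
     = 0.090909 * 474.312 - 36
     = 7.119318.
Step 4: Ties present; correction factor C = 1 - 18/(11^3 - 11) = 0.986364. Corrected H = 7.119318 / 0.986364 = 7.217742.
Step 5: Under H0, H ~ chi^2(2); p-value = 0.027082.
Step 6: alpha = 0.1. reject H0.

H = 7.2177, df = 2, p = 0.027082, reject H0.


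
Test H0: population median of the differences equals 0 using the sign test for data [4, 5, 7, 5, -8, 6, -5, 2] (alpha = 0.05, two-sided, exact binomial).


Step 1: Discard zero differences. Original n = 8; n_eff = number of nonzero differences = 8.
Nonzero differences (with sign): +4, +5, +7, +5, -8, +6, -5, +2
Step 2: Count signs: positive = 6, negative = 2.
Step 3: Under H0: P(positive) = 0.5, so the number of positives S ~ Bin(8, 0.5).
Step 4: Two-sided exact p-value = sum of Bin(8,0.5) probabilities at or below the observed probability = 0.289062.
Step 5: alpha = 0.05. fail to reject H0.

n_eff = 8, pos = 6, neg = 2, p = 0.289062, fail to reject H0.


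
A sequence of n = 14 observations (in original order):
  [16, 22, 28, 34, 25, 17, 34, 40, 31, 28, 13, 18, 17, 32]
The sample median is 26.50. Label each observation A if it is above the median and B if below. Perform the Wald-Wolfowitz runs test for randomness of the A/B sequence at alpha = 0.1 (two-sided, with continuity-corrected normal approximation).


Step 1: Compute median = 26.50; label A = above, B = below.
Labels in order: BBAABBAAAABBBA  (n_A = 7, n_B = 7)
Step 2: Count runs R = 6.
Step 3: Under H0 (random ordering), E[R] = 2*n_A*n_B/(n_A+n_B) + 1 = 2*7*7/14 + 1 = 8.0000.
        Var[R] = 2*n_A*n_B*(2*n_A*n_B - n_A - n_B) / ((n_A+n_B)^2 * (n_A+n_B-1)) = 8232/2548 = 3.2308.
        SD[R] = 1.7974.
Step 4: Continuity-corrected z = (R + 0.5 - E[R]) / SD[R] = (6 + 0.5 - 8.0000) / 1.7974 = -0.8345.
Step 5: Two-sided p-value via normal approximation = 2*(1 - Phi(|z|)) = 0.403986.
Step 6: alpha = 0.1. fail to reject H0.

R = 6, z = -0.8345, p = 0.403986, fail to reject H0.


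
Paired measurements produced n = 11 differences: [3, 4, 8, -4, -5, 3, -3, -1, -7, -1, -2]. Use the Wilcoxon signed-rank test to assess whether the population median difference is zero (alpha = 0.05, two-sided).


Step 1: Drop any zero differences (none here) and take |d_i|.
|d| = [3, 4, 8, 4, 5, 3, 3, 1, 7, 1, 2]
Step 2: Midrank |d_i| (ties get averaged ranks).
ranks: |3|->5, |4|->7.5, |8|->11, |4|->7.5, |5|->9, |3|->5, |3|->5, |1|->1.5, |7|->10, |1|->1.5, |2|->3
Step 3: Attach original signs; sum ranks with positive sign and with negative sign.
W+ = 5 + 7.5 + 11 + 5 = 28.5
W- = 7.5 + 9 + 5 + 1.5 + 10 + 1.5 + 3 = 37.5
(Check: W+ + W- = 66 should equal n(n+1)/2 = 66.)
Step 4: Test statistic W = min(W+, W-) = 28.5.
Step 5: Ties in |d|, so use the tie-corrected normal approximation.
        E[W] = n(n+1)/4 = 11*12/4 = 33.
        Tie groups: |d|=1 (t=2), |d|=3 (t=3), |d|=4 (t=2); sum(t^3 - t) = 36.
        Var[W] = n(n+1)(2n+1)/24 - sum(t^3-t)/48 = 3036/24 - 36/48 = 125.75.
        z = (W - E[W]) / sqrt(Var[W]) = (28.5 - 33) / 11.2138 = -0.4013.
        Two-sided p = 2*Phi(z) = 0.688207.
Step 6: alpha = 0.05. fail to reject H0.

W+ = 28.5, W- = 37.5, W = min = 28.5, p = 0.688207, fail to reject H0.


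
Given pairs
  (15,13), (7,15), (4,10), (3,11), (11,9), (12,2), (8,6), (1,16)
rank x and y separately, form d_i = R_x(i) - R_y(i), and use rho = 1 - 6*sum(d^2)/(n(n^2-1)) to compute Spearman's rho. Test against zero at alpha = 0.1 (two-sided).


Step 1: Rank x and y separately (midranks; no ties here).
rank(x): 15->8, 7->4, 4->3, 3->2, 11->6, 12->7, 8->5, 1->1
rank(y): 13->6, 15->7, 10->4, 11->5, 9->3, 2->1, 6->2, 16->8
Step 2: d_i = R_x(i) - R_y(i); compute d_i^2.
  (8-6)^2=4, (4-7)^2=9, (3-4)^2=1, (2-5)^2=9, (6-3)^2=9, (7-1)^2=36, (5-2)^2=9, (1-8)^2=49
sum(d^2) = 126.
Step 3: rho = 1 - 6*126 / (8*(8^2 - 1)) = 1 - 756/504 = -0.500000.
Step 4: Under H0, t = rho * sqrt((n-2)/(1-rho^2)) = -1.4142 ~ t(6).
Step 5: Two-sided p-value from the t-distribution with 6 df = 0.207031.
Step 6: alpha = 0.1. fail to reject H0.

rho = -0.5000, p = 0.207031, fail to reject H0 at alpha = 0.1.


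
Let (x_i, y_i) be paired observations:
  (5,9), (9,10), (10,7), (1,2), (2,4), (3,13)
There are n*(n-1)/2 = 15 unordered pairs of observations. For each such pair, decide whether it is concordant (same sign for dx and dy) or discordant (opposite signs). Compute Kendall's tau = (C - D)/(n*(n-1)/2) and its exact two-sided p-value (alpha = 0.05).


Step 1: Enumerate the 15 unordered pairs (i,j) with i<j and classify each by sign(x_j-x_i) * sign(y_j-y_i).
  (1,2):dx=+4,dy=+1->C; (1,3):dx=+5,dy=-2->D; (1,4):dx=-4,dy=-7->C; (1,5):dx=-3,dy=-5->C
  (1,6):dx=-2,dy=+4->D; (2,3):dx=+1,dy=-3->D; (2,4):dx=-8,dy=-8->C; (2,5):dx=-7,dy=-6->C
  (2,6):dx=-6,dy=+3->D; (3,4):dx=-9,dy=-5->C; (3,5):dx=-8,dy=-3->C; (3,6):dx=-7,dy=+6->D
  (4,5):dx=+1,dy=+2->C; (4,6):dx=+2,dy=+11->C; (5,6):dx=+1,dy=+9->C
Step 2: C = 10, D = 5, total pairs = 15.
Step 3: tau = (C - D)/(n(n-1)/2) = (10 - 5)/15 = 0.333333.
Step 4: Exact two-sided p-value (enumerate n! = 720 permutations of y under H0): p = 0.469444.
Step 5: alpha = 0.05. fail to reject H0.

tau_b = 0.3333 (C=10, D=5), p = 0.469444, fail to reject H0.


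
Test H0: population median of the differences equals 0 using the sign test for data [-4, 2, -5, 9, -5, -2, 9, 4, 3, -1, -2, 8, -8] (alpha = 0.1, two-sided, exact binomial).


Step 1: Discard zero differences. Original n = 13; n_eff = number of nonzero differences = 13.
Nonzero differences (with sign): -4, +2, -5, +9, -5, -2, +9, +4, +3, -1, -2, +8, -8
Step 2: Count signs: positive = 6, negative = 7.
Step 3: Under H0: P(positive) = 0.5, so the number of positives S ~ Bin(13, 0.5).
Step 4: Two-sided exact p-value = sum of Bin(13,0.5) probabilities at or below the observed probability = 1.000000.
Step 5: alpha = 0.1. fail to reject H0.

n_eff = 13, pos = 6, neg = 7, p = 1.000000, fail to reject H0.


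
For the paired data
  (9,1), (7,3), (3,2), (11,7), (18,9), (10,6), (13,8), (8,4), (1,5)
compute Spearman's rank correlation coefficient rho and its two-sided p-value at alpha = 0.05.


Step 1: Rank x and y separately (midranks; no ties here).
rank(x): 9->5, 7->3, 3->2, 11->7, 18->9, 10->6, 13->8, 8->4, 1->1
rank(y): 1->1, 3->3, 2->2, 7->7, 9->9, 6->6, 8->8, 4->4, 5->5
Step 2: d_i = R_x(i) - R_y(i); compute d_i^2.
  (5-1)^2=16, (3-3)^2=0, (2-2)^2=0, (7-7)^2=0, (9-9)^2=0, (6-6)^2=0, (8-8)^2=0, (4-4)^2=0, (1-5)^2=16
sum(d^2) = 32.
Step 3: rho = 1 - 6*32 / (9*(9^2 - 1)) = 1 - 192/720 = 0.733333.
Step 4: Under H0, t = rho * sqrt((n-2)/(1-rho^2)) = 2.8538 ~ t(7).
Step 5: Two-sided p-value from the t-distribution with 7 df = 0.024554.
Step 6: alpha = 0.05. reject H0.

rho = 0.7333, p = 0.024554, reject H0 at alpha = 0.05.


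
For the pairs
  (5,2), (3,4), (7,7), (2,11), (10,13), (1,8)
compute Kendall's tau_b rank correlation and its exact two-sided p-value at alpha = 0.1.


Step 1: Enumerate the 15 unordered pairs (i,j) with i<j and classify each by sign(x_j-x_i) * sign(y_j-y_i).
  (1,2):dx=-2,dy=+2->D; (1,3):dx=+2,dy=+5->C; (1,4):dx=-3,dy=+9->D; (1,5):dx=+5,dy=+11->C
  (1,6):dx=-4,dy=+6->D; (2,3):dx=+4,dy=+3->C; (2,4):dx=-1,dy=+7->D; (2,5):dx=+7,dy=+9->C
  (2,6):dx=-2,dy=+4->D; (3,4):dx=-5,dy=+4->D; (3,5):dx=+3,dy=+6->C; (3,6):dx=-6,dy=+1->D
  (4,5):dx=+8,dy=+2->C; (4,6):dx=-1,dy=-3->C; (5,6):dx=-9,dy=-5->C
Step 2: C = 8, D = 7, total pairs = 15.
Step 3: tau = (C - D)/(n(n-1)/2) = (8 - 7)/15 = 0.066667.
Step 4: Exact two-sided p-value (enumerate n! = 720 permutations of y under H0): p = 1.000000.
Step 5: alpha = 0.1. fail to reject H0.

tau_b = 0.0667 (C=8, D=7), p = 1.000000, fail to reject H0.


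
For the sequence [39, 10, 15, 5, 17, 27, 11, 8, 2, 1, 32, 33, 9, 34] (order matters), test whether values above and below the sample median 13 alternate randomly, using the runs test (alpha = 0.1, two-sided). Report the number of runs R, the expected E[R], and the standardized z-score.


Step 1: Compute median = 13; label A = above, B = below.
Labels in order: ABABAABBBBAABA  (n_A = 7, n_B = 7)
Step 2: Count runs R = 9.
Step 3: Under H0 (random ordering), E[R] = 2*n_A*n_B/(n_A+n_B) + 1 = 2*7*7/14 + 1 = 8.0000.
        Var[R] = 2*n_A*n_B*(2*n_A*n_B - n_A - n_B) / ((n_A+n_B)^2 * (n_A+n_B-1)) = 8232/2548 = 3.2308.
        SD[R] = 1.7974.
Step 4: Continuity-corrected z = (R - 0.5 - E[R]) / SD[R] = (9 - 0.5 - 8.0000) / 1.7974 = 0.2782.
Step 5: Two-sided p-value via normal approximation = 2*(1 - Phi(|z|)) = 0.780879.
Step 6: alpha = 0.1. fail to reject H0.

R = 9, z = 0.2782, p = 0.780879, fail to reject H0.
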